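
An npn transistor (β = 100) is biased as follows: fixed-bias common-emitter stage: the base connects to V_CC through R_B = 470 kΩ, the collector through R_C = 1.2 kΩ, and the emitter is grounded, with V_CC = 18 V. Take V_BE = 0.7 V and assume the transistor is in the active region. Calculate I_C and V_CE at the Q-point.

I_C ≈ 3.7 mA, V_CE ≈ 14 V

Base loop: V_CC = I_B·R_B + V_BE, so I_B = (18 − 0.7)/470 kΩ = 0.0368 mA.
In the active region I_C = β·I_B = 100 × 0.0368 = 3.68 mA.
Collector loop: V_CE = V_CC − I_C·R_C = 18 − 3.68×1.2 = 13.6 V.
Since V_CE = 13.6 V > V_CE(sat) ≈ 0.2 V, the transistor is in the active region as assumed.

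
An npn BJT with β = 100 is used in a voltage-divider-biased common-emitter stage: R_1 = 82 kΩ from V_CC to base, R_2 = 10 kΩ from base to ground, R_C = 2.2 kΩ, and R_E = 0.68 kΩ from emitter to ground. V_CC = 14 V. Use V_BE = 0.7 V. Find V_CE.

Thevenize the base divider: V_Th = V_CC·R_2/(R_1+R_2) = 14×10/92 = 1.52 V, R_Th = R_1‖R_2 = 8.91 kΩ.
Base-emitter loop: V_Th = I_B·R_Th + V_BE + (β+1)I_B·R_E, so I_B = (1.52 − 0.7) / (8.91 + 101×0.68) = 0.0106 mA.
I_C = β·I_B = 100×0.0106 = 1.06 mA, and I_E = (β+1)I_B = 1.07 mA.
V_CE = V_CC − I_C·R_C − I_E·R_E = 14 − 1.06×2.2 − 1.07×0.68 = 10.9 V.
V_CE = 10.9 V > 0.2 V confirms active-region operation.

V_CE ≈ 11 V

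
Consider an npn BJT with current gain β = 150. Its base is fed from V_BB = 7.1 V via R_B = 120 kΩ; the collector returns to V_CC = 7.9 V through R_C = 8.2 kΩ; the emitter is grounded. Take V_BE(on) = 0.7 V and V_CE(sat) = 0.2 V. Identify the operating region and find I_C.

saturation; I_C ≈ 0.94 mA

Assume active: I_B = (7.1 − 0.7)/120 = 0.0533 mA, giving I_C = β·I_B = 8 mA.
But then V_CE = 7.9 − 8×8.2 = -57.7 V < V_CE(sat) = 0.2 V — impossible in the active region.
So the transistor is saturated. With V_CE = 0.2 V, I_C = (V_CC − 0.2)/R_C = 7.7/8.2 = 0.939 mA.
Check: β·I_B = 8 mA > I_C = 0.939 mA, confirming saturation.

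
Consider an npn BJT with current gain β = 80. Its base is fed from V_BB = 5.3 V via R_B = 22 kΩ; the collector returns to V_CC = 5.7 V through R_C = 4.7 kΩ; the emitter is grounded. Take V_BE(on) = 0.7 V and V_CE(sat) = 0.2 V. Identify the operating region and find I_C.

saturation; I_C ≈ 1.2 mA

Assume active: I_B = (5.3 − 0.7)/22 = 0.209 mA, giving I_C = β·I_B = 16.7 mA.
But then V_CE = 5.7 − 16.7×4.7 = -72.9 V < V_CE(sat) = 0.2 V — impossible in the active region.
So the transistor is saturated. With V_CE = 0.2 V, I_C = (V_CC − 0.2)/R_C = 5.5/4.7 = 1.17 mA.
Check: β·I_B = 16.7 mA > I_C = 1.17 mA, confirming saturation.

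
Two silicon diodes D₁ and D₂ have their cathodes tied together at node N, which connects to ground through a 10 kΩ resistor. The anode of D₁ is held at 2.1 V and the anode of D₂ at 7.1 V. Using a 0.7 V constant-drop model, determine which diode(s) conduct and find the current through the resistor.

Only D₂ conducts; I_R ≈ 0.64 mA

Assume both conduct. Then node N would need to be at both 2.1−0.7 = 1.4 V and 7.1−0.7 = 6.4 V, which is impossible.
Assume only D₂ conducts: V_N = 7.1 − 0.7 = 6.4 V, so I_R = 6.4/10 = 0.64 mA.
Check D₁: its anode-to-cathode voltage is 2.1 − 6.4 = -4.3 V < 0.7 V, so it is off. The assumption is consistent.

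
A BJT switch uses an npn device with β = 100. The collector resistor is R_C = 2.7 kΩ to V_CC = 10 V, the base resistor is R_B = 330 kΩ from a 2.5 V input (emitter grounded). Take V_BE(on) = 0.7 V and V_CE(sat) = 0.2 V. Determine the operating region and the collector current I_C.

Assume active. Base-emitter loop: I_B = (V_BB − V_BE)/R_B = (2.5 − 0.7)/330 = 0.00545 mA.
I_C = β·I_B = 100×0.00545 = 0.545 mA.
V_CE = V_CC − I_C·R_C = 10 − 0.545×2.7 = 8.53 V > V_CE(sat), so the active-region assumption holds.

active; I_C ≈ 0.55 mA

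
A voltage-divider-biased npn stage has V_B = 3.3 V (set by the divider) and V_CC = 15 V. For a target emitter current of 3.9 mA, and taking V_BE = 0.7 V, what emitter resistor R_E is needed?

V_E = V_B − V_BE = 3.3 − 0.7 = 2.6 V.
R_E = V_E / I_E = 2.6 / 3.9 = 0.667 kΩ.

R_E ≈ 0.67 kΩ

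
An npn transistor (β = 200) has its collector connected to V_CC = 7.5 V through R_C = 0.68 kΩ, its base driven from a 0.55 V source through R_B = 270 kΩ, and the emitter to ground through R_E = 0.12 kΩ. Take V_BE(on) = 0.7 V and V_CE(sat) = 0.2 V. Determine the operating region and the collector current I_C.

V_BB = 0.55 V ≤ V_BE(on) = 0.7 V, so the base-emitter junction is not forward biased.
The transistor is in cutoff: I_B = I_C = 0.

cutoff; I_C ≈ 0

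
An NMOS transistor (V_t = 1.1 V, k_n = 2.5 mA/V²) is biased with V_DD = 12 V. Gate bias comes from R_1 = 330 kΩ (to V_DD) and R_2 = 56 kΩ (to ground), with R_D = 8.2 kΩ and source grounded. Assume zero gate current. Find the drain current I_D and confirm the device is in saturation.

I_D ≈ 0.51 mA

V_G = V_DD·R_2/(R_1+R_2) = 12×56/386 = 1.74 V. With the source grounded, V_GS = V_G = 1.74 V.
Assume saturation: I_D = (k_n/2)(V_GS − V_t)² = (2.5/2)×(1.74 − 1.1)² = 1.25×0.641² = 0.513 mA.
V_DS = V_DD − I_D·R_D = 12 − 0.513×8.2 = 7.79 V.
Saturation requires V_DS ≥ V_GS − V_t = 0.641 V; 7.79 ≥ 0.641 ✓.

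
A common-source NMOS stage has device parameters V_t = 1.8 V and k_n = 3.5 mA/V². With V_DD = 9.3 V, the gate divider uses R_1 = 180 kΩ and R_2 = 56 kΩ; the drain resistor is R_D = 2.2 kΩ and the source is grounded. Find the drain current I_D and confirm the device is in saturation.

I_D ≈ 0.29 mA

V_G = V_DD·R_2/(R_1+R_2) = 9.3×56/236 = 2.21 V. With the source grounded, V_GS = V_G = 2.21 V.
Assume saturation: I_D = (k_n/2)(V_GS − V_t)² = (3.5/2)×(2.21 − 1.8)² = 1.75×0.407² = 0.29 mA.
V_DS = V_DD − I_D·R_D = 9.3 − 0.29×2.2 = 8.66 V.
Saturation requires V_DS ≥ V_GS − V_t = 0.407 V; 8.66 ≥ 0.407 ✓.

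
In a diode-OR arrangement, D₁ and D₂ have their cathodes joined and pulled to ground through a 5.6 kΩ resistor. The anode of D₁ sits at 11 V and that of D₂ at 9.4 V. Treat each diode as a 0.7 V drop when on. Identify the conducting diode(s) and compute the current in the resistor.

Only D₁ conducts; I_R ≈ 1.8 mA

Assume both conduct. Then node N would need to be at both 11−0.7 = 10.3 V and 9.4−0.7 = 8.7 V, which is impossible.
Assume only D₁ conducts: V_N = 11 − 0.7 = 10.3 V, so I_R = 10.3/5.6 = 1.84 mA.
Check D₂: its anode-to-cathode voltage is 9.4 − 10.3 = -0.9 V < 0.7 V, so it is off. The assumption is consistent.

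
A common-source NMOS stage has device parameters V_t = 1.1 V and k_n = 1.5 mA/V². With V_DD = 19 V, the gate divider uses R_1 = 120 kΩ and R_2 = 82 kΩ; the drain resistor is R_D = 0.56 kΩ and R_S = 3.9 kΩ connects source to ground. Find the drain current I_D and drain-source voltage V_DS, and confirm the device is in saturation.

I_D ≈ 1.4 mA, V_DS ≈ 13 V

V_G = V_DD·R_2/(R_1+R_2) = 19×82/202 = 7.71 V.
Assume saturation: I_D = (k_n/2)(V_GS − V_t)² with V_GS = V_G − I_D·R_S = 7.71 − 3.9·I_D.
Substituting gives 11.4·I_D² − 39.7·I_D + 32.8 = 0, with roots I_D = 1.35 or 2.13 mA.
The root I_D = 2.13 mA gives V_GS = -0.584 V ≤ V_t, so take I_D = 1.35 mA.
Then V_GS = 2.44 V and V_DS = V_DD − I_D(R_D+R_S) = 19 − 1.35×4.46 = 13 V.
Saturation requires V_DS ≥ V_GS − V_t = 1.34 V; 13 ≥ 1.34 ✓.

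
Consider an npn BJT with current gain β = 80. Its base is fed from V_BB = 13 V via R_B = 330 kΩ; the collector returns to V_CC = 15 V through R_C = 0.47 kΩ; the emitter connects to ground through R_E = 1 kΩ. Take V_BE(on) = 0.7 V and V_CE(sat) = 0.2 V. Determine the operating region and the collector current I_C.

Assume active. Base-emitter loop: I_B = (V_BB − V_BE)/(R_B + (β+1)R_E) = (13 − 0.7)/(330 + 81×1) = 0.0299 mA.
I_C = β·I_B = 80×0.0299 = 2.39 mA.
V_CE = V_CC − I_C·R_C − I_E·R_E = 15 − 2.39×0.47 − 2.42×1 = 11.5 V > V_CE(sat), so the active-region assumption holds.

active; I_C ≈ 2.4 mA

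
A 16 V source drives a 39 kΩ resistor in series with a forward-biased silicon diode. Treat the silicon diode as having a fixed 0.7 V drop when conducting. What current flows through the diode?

KVL around the loop: 16 = V_D + I·R = 0.7 + I × 39 kΩ.
So I = (16 − 0.7) / 39 kΩ = 15.3 / 39 = 0.392 mA.

I ≈ 0.39 mA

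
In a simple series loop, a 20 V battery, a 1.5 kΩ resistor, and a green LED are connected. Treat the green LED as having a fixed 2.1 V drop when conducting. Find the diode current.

I ≈ 12 mA

KVL around the loop: 20 = V_D + I·R = 2.1 + I × 1.5 kΩ.
So I = (20 − 2.1) / 1.5 kΩ = 17.9 / 1.5 = 11.9 mA.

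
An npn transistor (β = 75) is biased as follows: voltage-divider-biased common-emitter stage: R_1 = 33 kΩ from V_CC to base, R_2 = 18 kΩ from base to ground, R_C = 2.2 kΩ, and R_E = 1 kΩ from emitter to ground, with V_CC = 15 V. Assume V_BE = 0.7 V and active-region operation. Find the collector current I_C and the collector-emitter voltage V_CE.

Thevenize the base divider: V_Th = V_CC·R_2/(R_1+R_2) = 15×18/51 = 5.29 V, R_Th = R_1‖R_2 = 11.6 kΩ.
Base-emitter loop: V_Th = I_B·R_Th + V_BE + (β+1)I_B·R_E, so I_B = (5.29 − 0.7) / (11.6 + 76×1) = 0.0524 mA.
I_C = β·I_B = 75×0.0524 = 3.93 mA, and I_E = (β+1)I_B = 3.98 mA.
V_CE = V_CC − I_C·R_C − I_E·R_E = 15 − 3.93×2.2 − 3.98×1 = 2.37 V.
V_CE = 2.37 V > 0.2 V confirms active-region operation.

I_C ≈ 3.9 mA, V_CE ≈ 2.4 V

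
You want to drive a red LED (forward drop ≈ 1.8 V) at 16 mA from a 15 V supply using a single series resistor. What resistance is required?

R ≈ 0.82 kΩ

The resistor drops V_S − V_D = 15 − 1.8 = 13.2 V at 16 mA.
R = 13.2 V / 16 mA = 0.825 kΩ.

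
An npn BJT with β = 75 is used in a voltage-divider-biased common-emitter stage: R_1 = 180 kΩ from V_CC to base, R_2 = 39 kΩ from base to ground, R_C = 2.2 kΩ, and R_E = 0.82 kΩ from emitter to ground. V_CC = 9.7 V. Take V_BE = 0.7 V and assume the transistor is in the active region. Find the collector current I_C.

Thevenize the base divider: V_Th = V_CC·R_2/(R_1+R_2) = 9.7×39/219 = 1.73 V, R_Th = R_1‖R_2 = 32.1 kΩ.
Base-emitter loop: V_Th = I_B·R_Th + V_BE + (β+1)I_B·R_E, so I_B = (1.73 − 0.7) / (32.1 + 76×0.82) = 0.0109 mA.
I_C = β·I_B = 75×0.0109 = 0.816 mA, and I_E = (β+1)I_B = 0.827 mA.
V_CE = V_CC − I_C·R_C − I_E·R_E = 9.7 − 0.816×2.2 − 0.827×0.82 = 7.23 V.
V_CE = 7.23 V > 0.2 V confirms active-region operation.

I_C ≈ 0.82 mA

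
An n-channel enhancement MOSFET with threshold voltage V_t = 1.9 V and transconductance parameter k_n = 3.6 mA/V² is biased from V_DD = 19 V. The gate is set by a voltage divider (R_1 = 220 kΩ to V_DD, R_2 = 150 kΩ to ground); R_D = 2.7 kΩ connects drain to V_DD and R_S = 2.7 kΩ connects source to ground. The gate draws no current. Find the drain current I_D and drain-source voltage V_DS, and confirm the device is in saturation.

I_D ≈ 1.8 mA, V_DS ≈ 9.4 V

V_G = V_DD·R_2/(R_1+R_2) = 19×150/370 = 7.7 V.
Assume saturation: I_D = (k_n/2)(V_GS − V_t)² with V_GS = V_G − I_D·R_S = 7.7 − 2.7·I_D.
Substituting gives 13.1·I_D² − 57.4·I_D + 60.6 = 0, with roots I_D = 1.78 or 2.59 mA.
The root I_D = 2.59 mA gives V_GS = 0.7 V ≤ V_t, so take I_D = 1.78 mA.
Then V_GS = 2.89 V and V_DS = V_DD − I_D(R_D+R_S) = 19 − 1.78×5.4 = 9.38 V.
Saturation requires V_DS ≥ V_GS − V_t = 0.995 V; 9.38 ≥ 0.995 ✓.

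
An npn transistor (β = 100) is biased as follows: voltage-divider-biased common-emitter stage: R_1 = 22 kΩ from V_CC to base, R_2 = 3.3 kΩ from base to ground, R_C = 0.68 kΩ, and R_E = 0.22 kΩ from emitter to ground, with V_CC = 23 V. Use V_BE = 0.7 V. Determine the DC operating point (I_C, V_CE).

I_C ≈ 9.2 mA, V_CE ≈ 15 V

Thevenize the base divider: V_Th = V_CC·R_2/(R_1+R_2) = 23×3.3/25.3 = 3 V, R_Th = R_1‖R_2 = 2.87 kΩ.
Base-emitter loop: V_Th = I_B·R_Th + V_BE + (β+1)I_B·R_E, so I_B = (3 − 0.7) / (2.87 + 101×0.22) = 0.0917 mA.
I_C = β·I_B = 100×0.0917 = 9.17 mA, and I_E = (β+1)I_B = 9.26 mA.
V_CE = V_CC − I_C·R_C − I_E·R_E = 23 − 9.17×0.68 − 9.26×0.22 = 14.7 V.
V_CE = 14.7 V > 0.2 V confirms active-region operation.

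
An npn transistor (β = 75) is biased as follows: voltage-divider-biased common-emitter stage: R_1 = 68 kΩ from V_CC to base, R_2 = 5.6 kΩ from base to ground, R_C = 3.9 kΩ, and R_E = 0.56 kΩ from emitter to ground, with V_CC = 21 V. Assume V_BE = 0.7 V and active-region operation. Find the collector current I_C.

Thevenize the base divider: V_Th = V_CC·R_2/(R_1+R_2) = 21×5.6/73.6 = 1.6 V, R_Th = R_1‖R_2 = 5.17 kΩ.
Base-emitter loop: V_Th = I_B·R_Th + V_BE + (β+1)I_B·R_E, so I_B = (1.6 − 0.7) / (5.17 + 76×0.56) = 0.0188 mA.
I_C = β·I_B = 75×0.0188 = 1.41 mA, and I_E = (β+1)I_B = 1.43 mA.
V_CE = V_CC − I_C·R_C − I_E·R_E = 21 − 1.41×3.9 − 1.43×0.56 = 14.7 V.
V_CE = 14.7 V > 0.2 V confirms active-region operation.

I_C ≈ 1.4 mA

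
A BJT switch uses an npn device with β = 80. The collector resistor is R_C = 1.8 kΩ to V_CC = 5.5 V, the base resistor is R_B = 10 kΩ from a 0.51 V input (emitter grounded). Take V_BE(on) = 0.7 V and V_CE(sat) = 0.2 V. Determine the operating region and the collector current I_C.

cutoff; I_C ≈ 0

V_BB = 0.51 V ≤ V_BE(on) = 0.7 V, so the base-emitter junction is not forward biased.
The transistor is in cutoff: I_B = I_C = 0.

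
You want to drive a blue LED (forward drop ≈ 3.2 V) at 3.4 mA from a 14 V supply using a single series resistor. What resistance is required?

R ≈ 3.2 kΩ

The resistor drops V_S − V_D = 14 − 3.2 = 10.8 V at 3.4 mA.
R = 10.8 V / 3.4 mA = 3.18 kΩ.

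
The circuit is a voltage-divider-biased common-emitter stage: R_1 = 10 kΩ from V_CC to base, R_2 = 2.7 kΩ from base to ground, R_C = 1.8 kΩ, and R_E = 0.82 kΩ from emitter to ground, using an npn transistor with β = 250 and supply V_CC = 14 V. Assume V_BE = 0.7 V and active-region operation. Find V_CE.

V_CE ≈ 6.8 V

Thevenize the base divider: V_Th = V_CC·R_2/(R_1+R_2) = 14×2.7/12.7 = 2.98 V, R_Th = R_1‖R_2 = 2.13 kΩ.
Base-emitter loop: V_Th = I_B·R_Th + V_BE + (β+1)I_B·R_E, so I_B = (2.98 − 0.7) / (2.13 + 251×0.82) = 0.0109 mA.
I_C = β·I_B = 250×0.0109 = 2.74 mA, and I_E = (β+1)I_B = 2.75 mA.
V_CE = V_CC − I_C·R_C − I_E·R_E = 14 − 2.74×1.8 − 2.75×0.82 = 6.82 V.
V_CE = 6.82 V > 0.2 V confirms active-region operation.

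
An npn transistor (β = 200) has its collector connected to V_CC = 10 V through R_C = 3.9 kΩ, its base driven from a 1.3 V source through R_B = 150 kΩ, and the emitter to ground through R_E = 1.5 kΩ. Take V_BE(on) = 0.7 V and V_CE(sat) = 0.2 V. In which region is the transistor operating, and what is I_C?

active; I_C ≈ 0.27 mA

Assume active. Base-emitter loop: I_B = (V_BB − V_BE)/(R_B + (β+1)R_E) = (1.3 − 0.7)/(150 + 201×1.5) = 0.00133 mA.
I_C = β·I_B = 200×0.00133 = 0.266 mA.
V_CE = V_CC − I_C·R_C − I_E·R_E = 10 − 0.266×3.9 − 0.267×1.5 = 8.56 V > V_CE(sat), so the active-region assumption holds.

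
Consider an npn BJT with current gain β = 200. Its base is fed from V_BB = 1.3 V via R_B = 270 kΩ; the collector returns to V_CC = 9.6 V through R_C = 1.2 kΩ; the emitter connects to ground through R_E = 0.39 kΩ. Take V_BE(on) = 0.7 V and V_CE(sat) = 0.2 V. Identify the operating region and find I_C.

active; I_C ≈ 0.34 mA

Assume active. Base-emitter loop: I_B = (V_BB − V_BE)/(R_B + (β+1)R_E) = (1.3 − 0.7)/(270 + 201×0.39) = 0.00172 mA.
I_C = β·I_B = 200×0.00172 = 0.344 mA.
V_CE = V_CC − I_C·R_C − I_E·R_E = 9.6 − 0.344×1.2 − 0.346×0.39 = 9.05 V > V_CE(sat), so the active-region assumption holds.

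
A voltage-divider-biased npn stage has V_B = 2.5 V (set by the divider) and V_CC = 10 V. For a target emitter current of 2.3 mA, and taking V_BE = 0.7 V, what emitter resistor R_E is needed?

R_E ≈ 0.78 kΩ

V_E = V_B − V_BE = 2.5 − 0.7 = 1.8 V.
R_E = V_E / I_E = 1.8 / 2.3 = 0.783 kΩ.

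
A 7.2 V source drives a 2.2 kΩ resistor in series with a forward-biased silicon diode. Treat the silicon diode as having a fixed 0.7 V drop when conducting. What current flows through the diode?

KVL around the loop: 7.2 = V_D + I·R = 0.7 + I × 2.2 kΩ.
So I = (7.2 − 0.7) / 2.2 kΩ = 6.5 / 2.2 = 2.95 mA.

I ≈ 3 mA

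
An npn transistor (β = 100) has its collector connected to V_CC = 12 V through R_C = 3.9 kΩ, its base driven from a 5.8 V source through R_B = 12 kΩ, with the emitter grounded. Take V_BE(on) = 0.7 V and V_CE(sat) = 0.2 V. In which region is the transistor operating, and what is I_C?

saturation; I_C ≈ 3 mA

Assume active: I_B = (5.8 − 0.7)/12 = 0.425 mA, giving I_C = β·I_B = 42.5 mA.
But then V_CE = 12 − 42.5×3.9 = -154 V < V_CE(sat) = 0.2 V — impossible in the active region.
So the transistor is saturated. With V_CE = 0.2 V, I_C = (V_CC − 0.2)/R_C = 11.8/3.9 = 3.03 mA.
Check: β·I_B = 42.5 mA > I_C = 3.03 mA, confirming saturation.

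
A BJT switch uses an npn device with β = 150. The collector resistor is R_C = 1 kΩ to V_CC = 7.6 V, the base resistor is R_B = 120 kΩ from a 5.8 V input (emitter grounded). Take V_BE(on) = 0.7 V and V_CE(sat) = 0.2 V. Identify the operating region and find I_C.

active; I_C ≈ 6.4 mA

Assume active. Base-emitter loop: I_B = (V_BB − V_BE)/R_B = (5.8 − 0.7)/120 = 0.0425 mA.
I_C = β·I_B = 150×0.0425 = 6.37 mA.
V_CE = V_CC − I_C·R_C = 7.6 − 6.37×1 = 1.23 V > V_CE(sat), so the active-region assumption holds.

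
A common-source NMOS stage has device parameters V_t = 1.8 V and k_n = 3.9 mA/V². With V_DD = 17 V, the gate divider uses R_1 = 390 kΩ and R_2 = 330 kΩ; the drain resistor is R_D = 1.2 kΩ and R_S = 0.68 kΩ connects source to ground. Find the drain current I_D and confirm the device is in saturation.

V_G = V_DD·R_2/(R_1+R_2) = 17×330/720 = 7.79 V.
Assume saturation: I_D = (k_n/2)(V_GS − V_t)² with V_GS = V_G − I_D·R_S = 7.79 − 0.68·I_D.
Substituting gives 0.902·I_D² − 16.9·I_D + 70 = 0, with roots I_D = 6.19 or 12.5 mA.
The root I_D = 12.5 mA gives V_GS = -0.736 V ≤ V_t, so take I_D = 6.19 mA.
Then V_GS = 3.58 V and V_DS = V_DD − I_D(R_D+R_S) = 17 − 6.19×1.88 = 5.36 V.
Saturation requires V_DS ≥ V_GS − V_t = 1.78 V; 5.36 ≥ 1.78 ✓.

I_D ≈ 6.2 mA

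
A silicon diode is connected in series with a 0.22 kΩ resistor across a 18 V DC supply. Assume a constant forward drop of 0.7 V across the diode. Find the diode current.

KVL around the loop: 18 = V_D + I·R = 0.7 + I × 0.22 kΩ.
So I = (18 − 0.7) / 0.22 kΩ = 17.3 / 0.22 = 78.6 mA.

I ≈ 79 mA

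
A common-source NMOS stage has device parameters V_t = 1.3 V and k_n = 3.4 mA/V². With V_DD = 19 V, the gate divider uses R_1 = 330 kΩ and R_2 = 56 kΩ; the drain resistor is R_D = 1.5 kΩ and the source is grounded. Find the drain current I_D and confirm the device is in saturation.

V_G = V_DD·R_2/(R_1+R_2) = 19×56/386 = 2.76 V. With the source grounded, V_GS = V_G = 2.76 V.
Assume saturation: I_D = (k_n/2)(V_GS − V_t)² = (3.4/2)×(2.76 − 1.3)² = 1.7×1.46² = 3.61 mA.
V_DS = V_DD − I_D·R_D = 19 − 3.61×1.5 = 13.6 V.
Saturation requires V_DS ≥ V_GS − V_t = 1.46 V; 13.6 ≥ 1.46 ✓.

I_D ≈ 3.6 mA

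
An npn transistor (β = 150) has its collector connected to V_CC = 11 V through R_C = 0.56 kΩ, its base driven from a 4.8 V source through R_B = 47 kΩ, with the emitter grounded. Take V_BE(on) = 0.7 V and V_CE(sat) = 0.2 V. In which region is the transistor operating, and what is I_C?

Assume active. Base-emitter loop: I_B = (V_BB − V_BE)/R_B = (4.8 − 0.7)/47 = 0.0872 mA.
I_C = β·I_B = 150×0.0872 = 13.1 mA.
V_CE = V_CC − I_C·R_C = 11 − 13.1×0.56 = 3.67 V > V_CE(sat), so the active-region assumption holds.

active; I_C ≈ 13 mA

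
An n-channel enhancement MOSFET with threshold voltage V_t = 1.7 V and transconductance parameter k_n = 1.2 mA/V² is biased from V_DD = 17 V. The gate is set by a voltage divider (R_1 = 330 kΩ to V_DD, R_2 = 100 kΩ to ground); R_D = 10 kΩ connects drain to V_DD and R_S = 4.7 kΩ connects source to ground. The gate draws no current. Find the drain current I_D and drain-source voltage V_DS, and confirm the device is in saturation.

V_G = V_DD·R_2/(R_1+R_2) = 17×100/430 = 3.95 V.
Assume saturation: I_D = (k_n/2)(V_GS − V_t)² with V_GS = V_G − I_D·R_S = 3.95 − 4.7·I_D.
Substituting gives 13.3·I_D² − 13.7·I_D + 3.05 = 0, with roots I_D = 0.323 or 0.711 mA.
The root I_D = 0.711 mA gives V_GS = 0.611 V ≤ V_t, so take I_D = 0.323 mA.
Then V_GS = 2.43 V and V_DS = V_DD − I_D(R_D+R_S) = 17 − 0.323×14.7 = 12.2 V.
Saturation requires V_DS ≥ V_GS − V_t = 0.734 V; 12.2 ≥ 0.734 ✓.

I_D ≈ 0.32 mA, V_DS ≈ 12 V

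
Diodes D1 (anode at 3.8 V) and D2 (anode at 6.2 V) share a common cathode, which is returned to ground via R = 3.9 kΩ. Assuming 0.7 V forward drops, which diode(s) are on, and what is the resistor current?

Assume both conduct. Then node N would need to be at both 3.8−0.7 = 3.1 V and 6.2−0.7 = 5.5 V, which is impossible.
Assume only D2 conducts: V_N = 6.2 − 0.7 = 5.5 V, so I_R = 5.5/3.9 = 1.41 mA.
Check D1: its anode-to-cathode voltage is 3.8 − 5.5 = -1.7 V < 0.7 V, so it is off. The assumption is consistent.

Only D2 conducts; I_R ≈ 1.4 mA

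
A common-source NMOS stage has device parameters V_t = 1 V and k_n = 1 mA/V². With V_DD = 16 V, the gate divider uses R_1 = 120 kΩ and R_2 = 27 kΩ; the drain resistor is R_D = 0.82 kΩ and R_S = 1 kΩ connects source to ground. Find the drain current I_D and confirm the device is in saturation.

V_G = V_DD·R_2/(R_1+R_2) = 16×27/147 = 2.94 V.
Assume saturation: I_D = (k_n/2)(V_GS − V_t)² with V_GS = V_G − I_D·R_S = 2.94 − 1·I_D.
Substituting gives 0.5·I_D² − 2.94·I_D + 1.88 = 0, with roots I_D = 0.73 or 5.15 mA.
The root I_D = 5.15 mA gives V_GS = -2.21 V ≤ V_t, so take I_D = 0.73 mA.
Then V_GS = 2.21 V and V_DS = V_DD − I_D(R_D+R_S) = 16 − 0.73×1.82 = 14.7 V.
Saturation requires V_DS ≥ V_GS − V_t = 1.21 V; 14.7 ≥ 1.21 ✓.

I_D ≈ 0.73 mA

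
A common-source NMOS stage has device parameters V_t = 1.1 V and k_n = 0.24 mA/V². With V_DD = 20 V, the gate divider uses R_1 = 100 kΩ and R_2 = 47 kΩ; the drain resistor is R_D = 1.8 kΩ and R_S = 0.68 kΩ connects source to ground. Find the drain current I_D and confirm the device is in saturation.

V_G = V_DD·R_2/(R_1+R_2) = 20×47/147 = 6.39 V.
Assume saturation: I_D = (k_n/2)(V_GS − V_t)² with V_GS = V_G − I_D·R_S = 6.39 − 0.68·I_D.
Substituting gives 0.0555·I_D² − 1.86·I_D + 3.36 = 0, with roots I_D = 1.91 or 31.7 mA.
The root I_D = 31.7 mA gives V_GS = -15.1 V ≤ V_t, so take I_D = 1.91 mA.
Then V_GS = 5.09 V and V_DS = V_DD − I_D(R_D+R_S) = 20 − 1.91×2.48 = 15.3 V.
Saturation requires V_DS ≥ V_GS − V_t = 3.99 V; 15.3 ≥ 3.99 ✓.

I_D ≈ 1.9 mA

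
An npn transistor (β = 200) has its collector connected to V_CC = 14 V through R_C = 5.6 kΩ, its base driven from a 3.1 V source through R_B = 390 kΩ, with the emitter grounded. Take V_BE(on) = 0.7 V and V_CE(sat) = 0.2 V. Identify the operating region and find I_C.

Assume active. Base-emitter loop: I_B = (V_BB − V_BE)/R_B = (3.1 − 0.7)/390 = 0.00615 mA.
I_C = β·I_B = 200×0.00615 = 1.23 mA.
V_CE = V_CC − I_C·R_C = 14 − 1.23×5.6 = 7.11 V > V_CE(sat), so the active-region assumption holds.

active; I_C ≈ 1.2 mA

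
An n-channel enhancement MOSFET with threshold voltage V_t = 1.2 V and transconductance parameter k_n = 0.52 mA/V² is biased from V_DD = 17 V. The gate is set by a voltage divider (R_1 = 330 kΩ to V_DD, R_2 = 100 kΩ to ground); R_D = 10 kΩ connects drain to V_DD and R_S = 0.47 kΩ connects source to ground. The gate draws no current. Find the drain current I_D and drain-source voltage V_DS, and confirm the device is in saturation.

V_G = V_DD·R_2/(R_1+R_2) = 17×100/430 = 3.95 V.
Assume saturation: I_D = (k_n/2)(V_GS − V_t)² with V_GS = V_G − I_D·R_S = 3.95 − 0.47·I_D.
Substituting gives 0.0574·I_D² − 1.67·I_D + 1.97 = 0, with roots I_D = 1.23 or 27.9 mA.
The root I_D = 27.9 mA gives V_GS = -9.16 V ≤ V_t, so take I_D = 1.23 mA.
Then V_GS = 3.38 V and V_DS = V_DD − I_D(R_D+R_S) = 17 − 1.23×10.5 = 4.12 V.
Saturation requires V_DS ≥ V_GS − V_t = 2.18 V; 4.12 ≥ 2.18 ✓.

I_D ≈ 1.2 mA, V_DS ≈ 4.1 V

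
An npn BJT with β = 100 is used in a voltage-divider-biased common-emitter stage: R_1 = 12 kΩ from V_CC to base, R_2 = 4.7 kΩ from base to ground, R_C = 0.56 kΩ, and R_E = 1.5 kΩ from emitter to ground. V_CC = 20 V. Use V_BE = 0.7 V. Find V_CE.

V_CE ≈ 13 V

Thevenize the base divider: V_Th = V_CC·R_2/(R_1+R_2) = 20×4.7/16.7 = 5.63 V, R_Th = R_1‖R_2 = 3.38 kΩ.
Base-emitter loop: V_Th = I_B·R_Th + V_BE + (β+1)I_B·R_E, so I_B = (5.63 − 0.7) / (3.38 + 101×1.5) = 0.0318 mA.
I_C = β·I_B = 100×0.0318 = 3.18 mA, and I_E = (β+1)I_B = 3.21 mA.
V_CE = V_CC − I_C·R_C − I_E·R_E = 20 − 3.18×0.56 − 3.21×1.5 = 13.4 V.
V_CE = 13.4 V > 0.2 V confirms active-region operation.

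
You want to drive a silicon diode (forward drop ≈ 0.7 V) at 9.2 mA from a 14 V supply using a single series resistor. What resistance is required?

The resistor drops V_S − V_D = 14 − 0.7 = 13.3 V at 9.2 mA.
R = 13.3 V / 9.2 mA = 1.45 kΩ.

R ≈ 1.4 kΩ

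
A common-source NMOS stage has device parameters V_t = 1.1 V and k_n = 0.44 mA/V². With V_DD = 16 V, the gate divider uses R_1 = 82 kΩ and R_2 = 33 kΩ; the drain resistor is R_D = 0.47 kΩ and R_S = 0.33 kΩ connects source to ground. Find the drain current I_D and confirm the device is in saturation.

I_D ≈ 1.8 mA

V_G = V_DD·R_2/(R_1+R_2) = 16×33/115 = 4.59 V.
Assume saturation: I_D = (k_n/2)(V_GS − V_t)² with V_GS = V_G − I_D·R_S = 4.59 − 0.33·I_D.
Substituting gives 0.024·I_D² − 1.51·I_D + 2.68 = 0, with roots I_D = 1.83 or 61.1 mA.
The root I_D = 61.1 mA gives V_GS = -15.6 V ≤ V_t, so take I_D = 1.83 mA.
Then V_GS = 3.99 V and V_DS = V_DD − I_D(R_D+R_S) = 16 − 1.83×0.8 = 14.5 V.
Saturation requires V_DS ≥ V_GS − V_t = 2.89 V; 14.5 ≥ 2.89 ✓.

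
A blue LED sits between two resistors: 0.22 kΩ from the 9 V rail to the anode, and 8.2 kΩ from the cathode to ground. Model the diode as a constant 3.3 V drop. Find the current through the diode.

The two resistors are in series with the diode, so KVL gives 9 = I·0.22 + 3.3 + I·8.2.
I = (9 − 3.3) / (0.22 + 8.2) kΩ = 5.7 / 8.42 = 0.677 mA.

I ≈ 0.68 mA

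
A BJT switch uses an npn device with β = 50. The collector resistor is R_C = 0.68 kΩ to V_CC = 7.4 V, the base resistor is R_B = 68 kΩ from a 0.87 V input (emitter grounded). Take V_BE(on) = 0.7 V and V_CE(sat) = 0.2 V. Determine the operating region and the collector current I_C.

active; I_C ≈ 0.13 mA

Assume active. Base-emitter loop: I_B = (V_BB − V_BE)/R_B = (0.87 − 0.7)/68 = 0.0025 mA.
I_C = β·I_B = 50×0.0025 = 0.125 mA.
V_CE = V_CC − I_C·R_C = 7.4 − 0.125×0.68 = 7.32 V > V_CE(sat), so the active-region assumption holds.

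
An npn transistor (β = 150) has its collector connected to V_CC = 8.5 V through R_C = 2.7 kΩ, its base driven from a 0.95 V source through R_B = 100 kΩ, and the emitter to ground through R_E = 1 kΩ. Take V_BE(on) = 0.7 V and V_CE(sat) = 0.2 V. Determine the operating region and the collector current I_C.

active; I_C ≈ 0.15 mA

Assume active. Base-emitter loop: I_B = (V_BB − V_BE)/(R_B + (β+1)R_E) = (0.95 − 0.7)/(100 + 151×1) = 0.000996 mA.
I_C = β·I_B = 150×0.000996 = 0.149 mA.
V_CE = V_CC − I_C·R_C − I_E·R_E = 8.5 − 0.149×2.7 − 0.15×1 = 7.95 V > V_CE(sat), so the active-region assumption holds.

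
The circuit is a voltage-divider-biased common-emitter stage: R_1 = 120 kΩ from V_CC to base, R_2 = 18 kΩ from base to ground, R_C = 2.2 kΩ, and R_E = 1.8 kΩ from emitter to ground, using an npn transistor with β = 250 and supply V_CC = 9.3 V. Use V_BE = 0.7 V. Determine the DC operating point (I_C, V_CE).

Thevenize the base divider: V_Th = V_CC·R_2/(R_1+R_2) = 9.3×18/138 = 1.21 V, R_Th = R_1‖R_2 = 15.7 kΩ.
Base-emitter loop: V_Th = I_B·R_Th + V_BE + (β+1)I_B·R_E, so I_B = (1.21 − 0.7) / (15.7 + 251×1.8) = 0.0011 mA.
I_C = β·I_B = 250×0.0011 = 0.274 mA, and I_E = (β+1)I_B = 0.275 mA.
V_CE = V_CC − I_C·R_C − I_E·R_E = 9.3 − 0.274×2.2 − 0.275×1.8 = 8.2 V.
V_CE = 8.2 V > 0.2 V confirms active-region operation.

I_C ≈ 0.27 mA, V_CE ≈ 8.2 V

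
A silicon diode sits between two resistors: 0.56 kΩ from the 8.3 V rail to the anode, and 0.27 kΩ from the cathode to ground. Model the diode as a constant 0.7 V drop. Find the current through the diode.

The two resistors are in series with the diode, so KVL gives 8.3 = I·0.56 + 0.7 + I·0.27.
I = (8.3 − 0.7) / (0.56 + 0.27) kΩ = 7.6 / 0.83 = 9.16 mA.

I ≈ 9.2 mA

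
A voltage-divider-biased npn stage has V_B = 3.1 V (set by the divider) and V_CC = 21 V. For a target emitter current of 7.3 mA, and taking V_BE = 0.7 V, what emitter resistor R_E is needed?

V_E = V_B − V_BE = 3.1 − 0.7 = 2.4 V.
R_E = V_E / I_E = 2.4 / 7.3 = 0.329 kΩ.

R_E ≈ 0.33 kΩ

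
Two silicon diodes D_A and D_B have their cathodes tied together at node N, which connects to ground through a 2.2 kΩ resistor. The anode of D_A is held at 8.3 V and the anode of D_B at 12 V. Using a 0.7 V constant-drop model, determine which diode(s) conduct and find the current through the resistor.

Only D_B conducts; I_R ≈ 5.1 mA

Assume both conduct. Then node N would need to be at both 8.3−0.7 = 7.6 V and 12−0.7 = 11.3 V, which is impossible.
Assume only D_B conducts: V_N = 12 − 0.7 = 11.3 V, so I_R = 11.3/2.2 = 5.14 mA.
Check D_A: its anode-to-cathode voltage is 8.3 − 11.3 = -3 V < 0.7 V, so it is off. The assumption is consistent.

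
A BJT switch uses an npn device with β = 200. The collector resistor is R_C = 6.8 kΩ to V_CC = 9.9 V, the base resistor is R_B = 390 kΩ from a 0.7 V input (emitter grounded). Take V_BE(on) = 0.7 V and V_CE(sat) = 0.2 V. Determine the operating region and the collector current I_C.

V_BB = 0.7 V ≤ V_BE(on) = 0.7 V, so the base-emitter junction is not forward biased.
The transistor is in cutoff: I_B = I_C = 0.

cutoff; I_C ≈ 0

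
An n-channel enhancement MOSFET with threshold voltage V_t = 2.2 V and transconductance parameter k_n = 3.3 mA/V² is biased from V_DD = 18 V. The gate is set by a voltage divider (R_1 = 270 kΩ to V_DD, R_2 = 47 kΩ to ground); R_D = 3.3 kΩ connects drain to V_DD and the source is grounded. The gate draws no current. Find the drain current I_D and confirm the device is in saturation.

I_D ≈ 0.36 mA

V_G = V_DD·R_2/(R_1+R_2) = 18×47/317 = 2.67 V. With the source grounded, V_GS = V_G = 2.67 V.
Assume saturation: I_D = (k_n/2)(V_GS − V_t)² = (3.3/2)×(2.67 − 2.2)² = 1.65×0.469² = 0.363 mA.
V_DS = V_DD − I_D·R_D = 18 − 0.363×3.3 = 16.8 V.
Saturation requires V_DS ≥ V_GS − V_t = 0.469 V; 16.8 ≥ 0.469 ✓.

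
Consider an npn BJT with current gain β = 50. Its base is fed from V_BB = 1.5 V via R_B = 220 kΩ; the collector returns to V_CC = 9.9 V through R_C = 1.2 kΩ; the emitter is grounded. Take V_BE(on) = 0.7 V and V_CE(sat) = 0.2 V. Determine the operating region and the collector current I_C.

Assume active. Base-emitter loop: I_B = (V_BB − V_BE)/R_B = (1.5 − 0.7)/220 = 0.00364 mA.
I_C = β·I_B = 50×0.00364 = 0.182 mA.
V_CE = V_CC − I_C·R_C = 9.9 − 0.182×1.2 = 9.68 V > V_CE(sat), so the active-region assumption holds.

active; I_C ≈ 0.18 mA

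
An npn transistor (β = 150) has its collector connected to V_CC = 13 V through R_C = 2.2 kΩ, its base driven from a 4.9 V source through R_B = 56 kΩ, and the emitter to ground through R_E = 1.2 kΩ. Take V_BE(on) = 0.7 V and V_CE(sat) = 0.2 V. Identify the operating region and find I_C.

Assume active. Base-emitter loop: I_B = (V_BB − V_BE)/(R_B + (β+1)R_E) = (4.9 − 0.7)/(56 + 151×1.2) = 0.0177 mA.
I_C = β·I_B = 150×0.0177 = 2.66 mA.
V_CE = V_CC − I_C·R_C − I_E·R_E = 13 − 2.66×2.2 − 2.67×1.2 = 3.95 V > V_CE(sat), so the active-region assumption holds.

active; I_C ≈ 2.7 mA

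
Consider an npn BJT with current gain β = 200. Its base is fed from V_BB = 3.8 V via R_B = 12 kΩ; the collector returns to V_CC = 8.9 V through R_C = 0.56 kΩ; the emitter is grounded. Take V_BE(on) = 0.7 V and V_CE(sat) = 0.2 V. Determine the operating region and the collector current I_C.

saturation; I_C ≈ 16 mA

Assume active: I_B = (3.8 − 0.7)/12 = 0.258 mA, giving I_C = β·I_B = 51.7 mA.
But then V_CE = 8.9 − 51.7×0.56 = -20 V < V_CE(sat) = 0.2 V — impossible in the active region.
So the transistor is saturated. With V_CE = 0.2 V, I_C = (V_CC − 0.2)/R_C = 8.7/0.56 = 15.5 mA.
Check: β·I_B = 51.7 mA > I_C = 15.5 mA, confirming saturation.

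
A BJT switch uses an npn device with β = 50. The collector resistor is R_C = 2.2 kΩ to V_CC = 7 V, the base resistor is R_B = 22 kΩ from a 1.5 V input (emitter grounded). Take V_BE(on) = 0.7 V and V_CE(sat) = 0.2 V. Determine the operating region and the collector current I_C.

active; I_C ≈ 1.8 mA

Assume active. Base-emitter loop: I_B = (V_BB − V_BE)/R_B = (1.5 − 0.7)/22 = 0.0364 mA.
I_C = β·I_B = 50×0.0364 = 1.82 mA.
V_CE = V_CC − I_C·R_C = 7 − 1.82×2.2 = 3 V > V_CE(sat), so the active-region assumption holds.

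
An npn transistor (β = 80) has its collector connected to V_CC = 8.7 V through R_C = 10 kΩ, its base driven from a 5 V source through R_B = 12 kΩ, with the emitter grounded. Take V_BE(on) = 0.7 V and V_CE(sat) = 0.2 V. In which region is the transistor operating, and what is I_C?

Assume active: I_B = (5 − 0.7)/12 = 0.358 mA, giving I_C = β·I_B = 28.7 mA.
But then V_CE = 8.7 − 28.7×10 = -278 V < V_CE(sat) = 0.2 V — impossible in the active region.
So the transistor is saturated. With V_CE = 0.2 V, I_C = (V_CC − 0.2)/R_C = 8.5/10 = 0.85 mA.
Check: β·I_B = 28.7 mA > I_C = 0.85 mA, confirming saturation.

saturation; I_C ≈ 0.85 mA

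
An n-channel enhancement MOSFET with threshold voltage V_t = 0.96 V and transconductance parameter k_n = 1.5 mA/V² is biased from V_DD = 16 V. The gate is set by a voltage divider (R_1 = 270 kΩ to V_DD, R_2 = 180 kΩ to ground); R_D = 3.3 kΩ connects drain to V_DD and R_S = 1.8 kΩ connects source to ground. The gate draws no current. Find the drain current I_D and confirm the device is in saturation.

V_G = V_DD·R_2/(R_1+R_2) = 16×180/450 = 6.4 V.
Assume saturation: I_D = (k_n/2)(V_GS − V_t)² with V_GS = V_G − I_D·R_S = 6.4 − 1.8·I_D.
Substituting gives 2.43·I_D² − 15.7·I_D + 22.2 = 0, with roots I_D = 2.09 or 4.36 mA.
The root I_D = 4.36 mA gives V_GS = -1.45 V ≤ V_t, so take I_D = 2.09 mA.
Then V_GS = 2.63 V and V_DS = V_DD − I_D(R_D+R_S) = 16 − 2.09×5.1 = 5.32 V.
Saturation requires V_DS ≥ V_GS − V_t = 1.67 V; 5.32 ≥ 1.67 ✓.

I_D ≈ 2.1 mA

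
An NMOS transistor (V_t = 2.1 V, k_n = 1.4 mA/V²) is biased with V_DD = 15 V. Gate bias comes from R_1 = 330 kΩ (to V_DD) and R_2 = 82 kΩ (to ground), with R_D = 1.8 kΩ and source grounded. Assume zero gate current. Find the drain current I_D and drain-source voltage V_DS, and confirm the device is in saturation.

V_G = V_DD·R_2/(R_1+R_2) = 15×82/412 = 2.99 V. With the source grounded, V_GS = V_G = 2.99 V.
Assume saturation: I_D = (k_n/2)(V_GS − V_t)² = (1.4/2)×(2.99 − 2.1)² = 0.7×0.885² = 0.549 mA.
V_DS = V_DD − I_D·R_D = 15 − 0.549×1.8 = 14 V.
Saturation requires V_DS ≥ V_GS − V_t = 0.885 V; 14 ≥ 0.885 ✓.

I_D ≈ 0.55 mA, V_DS ≈ 14 V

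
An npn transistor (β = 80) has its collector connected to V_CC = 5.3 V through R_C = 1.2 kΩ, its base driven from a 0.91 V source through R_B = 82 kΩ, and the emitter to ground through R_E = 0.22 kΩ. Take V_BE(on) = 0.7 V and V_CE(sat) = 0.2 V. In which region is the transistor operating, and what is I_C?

active; I_C ≈ 0.17 mA

Assume active. Base-emitter loop: I_B = (V_BB − V_BE)/(R_B + (β+1)R_E) = (0.91 − 0.7)/(82 + 81×0.22) = 0.0021 mA.
I_C = β·I_B = 80×0.0021 = 0.168 mA.
V_CE = V_CC − I_C·R_C − I_E·R_E = 5.3 − 0.168×1.2 − 0.17×0.22 = 5.06 V > V_CE(sat), so the active-region assumption holds.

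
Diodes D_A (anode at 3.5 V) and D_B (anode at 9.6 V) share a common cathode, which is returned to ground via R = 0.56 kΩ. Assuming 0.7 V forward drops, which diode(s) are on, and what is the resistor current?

Assume both conduct. Then node N would need to be at both 3.5−0.7 = 2.8 V and 9.6−0.7 = 8.9 V, which is impossible.
Assume only D_B conducts: V_N = 9.6 − 0.7 = 8.9 V, so I_R = 8.9/0.56 = 15.9 mA.
Check D_A: its anode-to-cathode voltage is 3.5 − 8.9 = -5.4 V < 0.7 V, so it is off. The assumption is consistent.

Only D_B conducts; I_R ≈ 16 mA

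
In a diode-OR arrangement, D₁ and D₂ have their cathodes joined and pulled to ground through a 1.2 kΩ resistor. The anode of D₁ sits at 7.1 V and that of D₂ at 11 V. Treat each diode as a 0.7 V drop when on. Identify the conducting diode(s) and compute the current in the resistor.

Only D₂ conducts; I_R ≈ 8.6 mA

Assume both conduct. Then node N would need to be at both 7.1−0.7 = 6.4 V and 11−0.7 = 10.3 V, which is impossible.
Assume only D₂ conducts: V_N = 11 − 0.7 = 10.3 V, so I_R = 10.3/1.2 = 8.58 mA.
Check D₁: its anode-to-cathode voltage is 7.1 − 10.3 = -3.2 V < 0.7 V, so it is off. The assumption is consistent.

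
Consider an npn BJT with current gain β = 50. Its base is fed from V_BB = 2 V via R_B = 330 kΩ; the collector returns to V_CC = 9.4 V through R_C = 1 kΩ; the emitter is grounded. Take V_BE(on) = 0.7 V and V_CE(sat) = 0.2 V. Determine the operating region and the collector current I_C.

active; I_C ≈ 0.2 mA

Assume active. Base-emitter loop: I_B = (V_BB − V_BE)/R_B = (2 − 0.7)/330 = 0.00394 mA.
I_C = β·I_B = 50×0.00394 = 0.197 mA.
V_CE = V_CC − I_C·R_C = 9.4 − 0.197×1 = 9.2 V > V_CE(sat), so the active-region assumption holds.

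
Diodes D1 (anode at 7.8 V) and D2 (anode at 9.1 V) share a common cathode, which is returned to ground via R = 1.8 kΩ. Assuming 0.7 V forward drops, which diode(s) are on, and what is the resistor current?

Assume both conduct. Then node N would need to be at both 7.8−0.7 = 7.1 V and 9.1−0.7 = 8.4 V, which is impossible.
Assume only D2 conducts: V_N = 9.1 − 0.7 = 8.4 V, so I_R = 8.4/1.8 = 4.67 mA.
Check D1: its anode-to-cathode voltage is 7.8 − 8.4 = -0.6 V < 0.7 V, so it is off. The assumption is consistent.

Only D2 conducts; I_R ≈ 4.7 mA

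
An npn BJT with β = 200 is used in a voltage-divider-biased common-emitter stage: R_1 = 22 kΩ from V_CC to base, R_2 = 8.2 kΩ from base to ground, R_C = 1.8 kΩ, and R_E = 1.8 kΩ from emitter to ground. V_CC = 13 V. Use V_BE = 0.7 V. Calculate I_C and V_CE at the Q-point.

I_C ≈ 1.5 mA, V_CE ≈ 7.4 V

Thevenize the base divider: V_Th = V_CC·R_2/(R_1+R_2) = 13×8.2/30.2 = 3.53 V, R_Th = R_1‖R_2 = 5.97 kΩ.
Base-emitter loop: V_Th = I_B·R_Th + V_BE + (β+1)I_B·R_E, so I_B = (3.53 − 0.7) / (5.97 + 201×1.8) = 0.00769 mA.
I_C = β·I_B = 200×0.00769 = 1.54 mA, and I_E = (β+1)I_B = 1.55 mA.
V_CE = V_CC − I_C·R_C − I_E·R_E = 13 − 1.54×1.8 − 1.55×1.8 = 7.45 V.
V_CE = 7.45 V > 0.2 V confirms active-region operation.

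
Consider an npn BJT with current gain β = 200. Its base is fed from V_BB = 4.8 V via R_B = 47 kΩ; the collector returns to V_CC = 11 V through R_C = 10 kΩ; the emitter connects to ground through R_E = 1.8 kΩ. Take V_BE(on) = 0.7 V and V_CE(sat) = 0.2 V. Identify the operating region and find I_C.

Assume active: I_B = (4.8 − 0.7)/(47 + 201×1.8) = 0.01 mA, I_C = β·I_B = 2.01 mA.
Then V_CE = 11 − 2.01×10 − 2.02×1.8 = -12.7 V < 0.2 V — the active assumption fails.
Re-solve with V_CE = 0.2 V. KCL at the emitter: V_E/R_E = (V_BB−0.7−V_E)/R_B + (V_CC−0.2−V_E)/R_C, giving V_E = 1.72 V.
I_C = (V_CC − 0.2 − V_E)/R_C = (10.8 − 1.72)/10 = 0.908 mA.
Check: I_B = (4.1 − 1.72)/47 = 0.0505 mA, and β·I_B = 10.1 mA > I_C, confirming saturation.

saturation; I_C ≈ 0.91 mA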